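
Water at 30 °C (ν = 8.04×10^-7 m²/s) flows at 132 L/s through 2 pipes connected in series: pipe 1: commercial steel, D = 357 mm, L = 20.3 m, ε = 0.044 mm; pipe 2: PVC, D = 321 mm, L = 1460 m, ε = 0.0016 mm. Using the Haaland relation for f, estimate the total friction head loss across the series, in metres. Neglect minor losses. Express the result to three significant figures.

Pipe 1: V = 1.319 m/s, Re = 5.86×10^5, ε/D = 1.23×10^-4, f = 0.01429, h_1 = f(L/D)V²/2g = 0.07201 m
Pipe 2: V = 1.631 m/s, Re = 6.51×10^5, ε/D = 4.98×10^-6, f = 0.01253, h_2 = f(L/D)V²/2g = 7.729 m
Series → Q common, losses add: H = Σh = 7.801 m

H ≈ 7.80 m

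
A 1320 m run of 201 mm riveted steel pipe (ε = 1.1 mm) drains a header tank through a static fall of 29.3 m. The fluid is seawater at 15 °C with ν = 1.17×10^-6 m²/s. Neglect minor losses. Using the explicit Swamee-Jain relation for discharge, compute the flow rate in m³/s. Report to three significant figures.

Swamee-Jain (Type II): Q = -0.965·√(gD⁵h_f/L)·ln[ε/(3.7D) + √(3.17ν²L/(gD³h_f))]
√(gD⁵h_f/L) = √(9.81·0.201⁵·29.3/1320) = 0.008452
ε/(3.7D) = 0.00148; √(3.17ν²L/(gD³h_f)) = 4.95×10^-5
Q = -0.965·0.008452·ln(0.001529) = 0.05288 m³/s
Check: V = 1.67 m/s, Re = 2.86×10^5, f = 0.03167, h_f = 29.4 m ≈ 29.3 m ✓

Q ≈ 0.0529 m³/s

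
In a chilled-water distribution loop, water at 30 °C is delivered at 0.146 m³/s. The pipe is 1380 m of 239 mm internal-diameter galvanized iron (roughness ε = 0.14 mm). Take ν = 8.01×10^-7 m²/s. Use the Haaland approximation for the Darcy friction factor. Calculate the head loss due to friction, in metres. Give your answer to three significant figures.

V = 4Q/(πD²) = 4·0.146/(π·0.239²) = 3.254 m/s
Re = VD/ν = 3.254·0.239/8.01×10^-7 = 9.71×10^5 → turbulent
ε/D = 0.14/239 = 5.86×10^-4
Haaland: f = 0.01775
h_f = f(L/D)V²/(2g) = 0.01775·(1380/0.239)·3.254²/(2·9.81) = 55.32 m

h_f ≈ 55.3 m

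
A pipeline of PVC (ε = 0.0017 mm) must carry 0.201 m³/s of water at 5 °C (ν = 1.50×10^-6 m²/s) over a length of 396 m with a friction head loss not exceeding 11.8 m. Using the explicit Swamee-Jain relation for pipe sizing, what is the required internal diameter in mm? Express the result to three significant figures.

D ≈ 273 mm

Swamee-Jain (Type III): D = 0.66·[ε^1.25·(LQ²/(gh_f))^4.75 + ν·Q^9.4·(L/(gh_f))^5.2]^0.04
LQ²/(gh_f) = 0.1382; L/(gh_f) = 3.421
Term 1 = ε^1.25·(…)^4.75 = 5.08×10^-12; Term 2 = ν·Q^9.4·(…)^5.2 = 2.53×10^-10
D = 0.66·(5.08×10^-12 + 2.53×10^-10)^0.04 = 0.2729 m = 273 mm
Check: V = 3.44 m/s, Re = 6.25×10^5, f = 0.01270, h_f = 11.1 m ≈ 11.8 m ✓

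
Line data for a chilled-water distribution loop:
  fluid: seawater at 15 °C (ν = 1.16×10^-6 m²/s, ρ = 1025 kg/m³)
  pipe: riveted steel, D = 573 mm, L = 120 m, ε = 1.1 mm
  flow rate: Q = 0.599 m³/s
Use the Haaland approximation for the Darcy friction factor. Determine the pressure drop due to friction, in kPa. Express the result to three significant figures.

V = 4Q/(πD²) = 4·0.599/(π·0.573²) = 2.323 m/s
Re = VD/ν = 2.323·0.573/1.16×10^-6 = 1.15×10^6 → turbulent
ε/D = 1.1/573 = 0.00192
Haaland: f = 0.02336
h_f = f(L/D)V²/(2g) = 0.02336·(120/0.573)·2.323²/(2·9.81) = 1.345 m
Δp = ρg·h_f = 1025·9.81·1.345 = 13.53 kPa

Δp ≈ 13.5 kPa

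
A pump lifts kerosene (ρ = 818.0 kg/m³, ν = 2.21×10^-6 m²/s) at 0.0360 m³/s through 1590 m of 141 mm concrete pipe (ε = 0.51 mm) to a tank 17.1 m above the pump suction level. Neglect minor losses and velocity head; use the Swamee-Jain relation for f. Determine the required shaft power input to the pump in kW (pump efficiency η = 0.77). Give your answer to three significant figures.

P_shaft ≈ 39.2 kW

V = 4Q/(πD²) = 2.306 m/s; Re = 1.47×10^5; ε/D = 0.00362; f = 0.02860
h_f = f(L/D)V²/2g = 87.39 m
Total head H = z + h_f = 17.1 + 87.39 = 104.5 m
P_hyd = ρgQH = 818.0·9.81·0.0360·104.5 = 30.19 kW
P_shaft = P_hyd/η = 30.19/0.77 = 39.20 kW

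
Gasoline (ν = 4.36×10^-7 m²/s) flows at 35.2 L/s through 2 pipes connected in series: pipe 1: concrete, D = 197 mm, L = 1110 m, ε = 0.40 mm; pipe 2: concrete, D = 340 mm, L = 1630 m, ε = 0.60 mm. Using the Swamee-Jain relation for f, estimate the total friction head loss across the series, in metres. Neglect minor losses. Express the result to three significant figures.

Pipe 1: V = 1.155 m/s, Re = 5.22×10^5, ε/D = 0.00203, f = 0.02397, h_1 = f(L/D)V²/2g = 9.182 m
Pipe 2: V = 0.3877 m/s, Re = 3.02×10^5, ε/D = 0.00176, f = 0.02346, h_2 = f(L/D)V²/2g = 0.8617 m
Series → Q common, losses add: H = Σh = 10.04 m

H ≈ 10.0 m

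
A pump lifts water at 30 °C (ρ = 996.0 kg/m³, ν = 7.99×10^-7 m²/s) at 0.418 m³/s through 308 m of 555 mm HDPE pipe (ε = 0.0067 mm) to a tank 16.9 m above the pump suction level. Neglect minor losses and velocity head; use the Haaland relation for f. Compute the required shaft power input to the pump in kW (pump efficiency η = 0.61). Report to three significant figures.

P_shaft ≈ 120 kW

V = 4Q/(πD²) = 1.728 m/s; Re = 1.20×10^6; ε/D = 1.21×10^-5; f = 0.01149
h_f = f(L/D)V²/2g = 0.9702 m
Total head H = z + h_f = 16.9 + 0.9702 = 17.87 m
P_hyd = ρgQH = 996.0·9.81·0.418·17.87 = 72.99 kW
P_shaft = P_hyd/η = 72.99/0.61 = 119.6 kW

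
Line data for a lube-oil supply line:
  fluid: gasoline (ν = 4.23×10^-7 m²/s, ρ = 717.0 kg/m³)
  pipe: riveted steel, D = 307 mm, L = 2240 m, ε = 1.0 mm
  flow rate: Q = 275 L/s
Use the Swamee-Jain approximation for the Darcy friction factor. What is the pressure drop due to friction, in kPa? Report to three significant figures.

Δp ≈ 970 kPa

V = 4Q/(πD²) = 4·0.275/(π·0.307²) = 3.715 m/s
Re = VD/ν = 3.715·0.307/4.23×10^-7 = 2.70×10^6 → turbulent
ε/D = 1.0/307 = 0.00326
Swamee-Jain: f = 0.02686
h_f = f(L/D)V²/(2g) = 0.02686·(2240/0.307)·3.715²/(2·9.81) = 137.9 m
Δp = ρg·h_f = 717.0·9.81·137.9 = 969.7 kPa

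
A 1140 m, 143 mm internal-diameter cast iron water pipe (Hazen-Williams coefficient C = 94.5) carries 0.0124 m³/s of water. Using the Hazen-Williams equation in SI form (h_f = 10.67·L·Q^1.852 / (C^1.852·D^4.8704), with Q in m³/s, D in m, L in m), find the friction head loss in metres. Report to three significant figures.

h_f = 10.67·1140·0.0124^1.852 / (94.5^1.852·0.143^4.8704) = 10.22 m

h_f ≈ 10.2 m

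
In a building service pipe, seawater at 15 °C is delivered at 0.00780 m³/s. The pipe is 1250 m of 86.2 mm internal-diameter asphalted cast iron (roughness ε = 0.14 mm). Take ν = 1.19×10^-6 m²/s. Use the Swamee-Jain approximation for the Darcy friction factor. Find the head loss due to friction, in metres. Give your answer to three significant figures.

V = 4Q/(πD²) = 4·0.00780/(π·0.0862²) = 1.337 m/s
Re = VD/ν = 1.337·0.0862/1.19×10^-6 = 9.68×10^4 → turbulent
ε/D = 0.14/86.2 = 0.00162
Swamee-Jain: f = 0.02436
h_f = f(L/D)V²/(2g) = 0.02436·(1250/0.0862)·1.337²/(2·9.81) = 32.16 m

h_f ≈ 32.2 m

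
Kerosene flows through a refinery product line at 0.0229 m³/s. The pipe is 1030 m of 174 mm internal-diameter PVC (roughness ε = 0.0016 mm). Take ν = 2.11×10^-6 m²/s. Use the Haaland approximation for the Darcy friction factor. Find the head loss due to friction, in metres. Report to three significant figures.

V = 4Q/(πD²) = 4·0.0229/(π·0.174²) = 0.9630 m/s
Re = VD/ν = 0.9630·0.174/2.11×10^-6 = 7.94×10^4 → turbulent
ε/D = 0.0016/174 = 9.20×10^-6
Haaland: f = 0.01874
h_f = f(L/D)V²/(2g) = 0.01874·(1030/0.174)·0.9630²/(2·9.81) = 5.244 m

h_f ≈ 5.24 m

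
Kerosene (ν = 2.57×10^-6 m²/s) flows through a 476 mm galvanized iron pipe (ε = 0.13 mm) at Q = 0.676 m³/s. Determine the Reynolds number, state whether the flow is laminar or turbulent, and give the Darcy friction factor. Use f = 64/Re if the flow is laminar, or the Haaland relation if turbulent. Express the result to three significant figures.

Re ≈ 7.04×10^5; turbulent; f ≈ 0.0156

V = 4Q/(πD²) = 3.799 m/s
Re = VD/ν = 3.799·0.476/2.57×10^-6 = 7.04×10^5
Re > 4000 → turbulent; ε/D = 2.73×10^-4
Haaland: f = 0.01561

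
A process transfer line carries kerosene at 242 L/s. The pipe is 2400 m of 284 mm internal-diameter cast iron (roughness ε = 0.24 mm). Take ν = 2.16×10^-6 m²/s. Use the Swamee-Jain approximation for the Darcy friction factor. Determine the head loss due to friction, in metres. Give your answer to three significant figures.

V = 4Q/(πD²) = 4·0.242/(π·0.284²) = 3.820 m/s
Re = VD/ν = 3.820·0.284/2.16×10^-6 = 5.02×10^5 → turbulent
ε/D = 0.24/284 = 8.45×10^-4
Swamee-Jain: f = 0.01965
h_f = f(L/D)V²/(2g) = 0.01965·(2400/0.284)·3.820²/(2·9.81) = 123.5 m

h_f ≈ 123 m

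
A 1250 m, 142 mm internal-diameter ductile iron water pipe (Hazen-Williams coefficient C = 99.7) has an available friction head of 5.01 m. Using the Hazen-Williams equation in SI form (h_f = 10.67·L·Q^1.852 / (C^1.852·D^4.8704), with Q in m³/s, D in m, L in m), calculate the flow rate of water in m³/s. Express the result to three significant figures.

Rearranging: Q = [h_f·C^1.852·D^4.8704 / (10.67·L)]^(1/1.852)
Q = [5.01·99.7^1.852·0.142^4.8704 / (10.67·1250)]^0.540 = 0.008316 m³/s

Q ≈ 0.00832 m³/s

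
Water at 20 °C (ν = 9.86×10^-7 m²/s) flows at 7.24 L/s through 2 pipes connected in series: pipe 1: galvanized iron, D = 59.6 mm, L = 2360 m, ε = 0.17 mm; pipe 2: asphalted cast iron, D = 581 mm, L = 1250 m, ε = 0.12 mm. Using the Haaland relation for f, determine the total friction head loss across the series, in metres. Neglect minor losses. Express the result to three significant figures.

H ≈ 362 m

Pipe 1: V = 2.595 m/s, Re = 1.57×10^5, ε/D = 0.00285, f = 0.02664, h_1 = f(L/D)V²/2g = 362.0 m
Pipe 2: V = 0.02731 m/s, Re = 1.61×10^4, ε/D = 2.07×10^-4, f = 0.02752, h_2 = f(L/D)V²/2g = 0.002250 m
Series → Q common, losses add: H = Σh = 362.0 m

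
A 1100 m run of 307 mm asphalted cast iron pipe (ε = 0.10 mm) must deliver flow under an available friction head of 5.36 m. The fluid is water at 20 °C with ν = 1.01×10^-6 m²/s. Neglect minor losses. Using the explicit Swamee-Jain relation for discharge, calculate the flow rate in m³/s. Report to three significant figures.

Swamee-Jain (Type II): Q = -0.965·√(gD⁵h_f/L)·ln[ε/(3.7D) + √(3.17ν²L/(gD³h_f))]
√(gD⁵h_f/L) = √(9.81·0.307⁵·5.36/1100) = 0.01142
ε/(3.7D) = 8.80×10^-5; √(3.17ν²L/(gD³h_f)) = 4.84×10^-5
Q = -0.965·0.01142·ln(1.364×10^-4) = 0.09806 m³/s
Check: V = 1.32 m/s, Re = 4.03×10^5, f = 0.01683, h_f = 5.39 m ≈ 5.36 m ✓

Q ≈ 0.0981 m³/s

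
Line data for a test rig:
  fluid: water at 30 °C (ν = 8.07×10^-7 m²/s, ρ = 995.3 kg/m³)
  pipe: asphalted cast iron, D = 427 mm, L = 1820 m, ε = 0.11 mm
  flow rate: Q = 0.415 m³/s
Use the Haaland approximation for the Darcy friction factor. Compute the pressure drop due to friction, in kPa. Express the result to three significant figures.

V = 4Q/(πD²) = 4·0.415/(π·0.427²) = 2.898 m/s
Re = VD/ν = 2.898·0.427/8.07×10^-7 = 1.53×10^6 → turbulent
ε/D = 0.11/427 = 2.58×10^-4
Haaland: f = 0.01497
h_f = f(L/D)V²/(2g) = 0.01497·(1820/0.427)·2.898²/(2·9.81) = 27.31 m
Δp = ρg·h_f = 995.3·9.81·27.31 = 266.7 kPa

Δp ≈ 267 kPa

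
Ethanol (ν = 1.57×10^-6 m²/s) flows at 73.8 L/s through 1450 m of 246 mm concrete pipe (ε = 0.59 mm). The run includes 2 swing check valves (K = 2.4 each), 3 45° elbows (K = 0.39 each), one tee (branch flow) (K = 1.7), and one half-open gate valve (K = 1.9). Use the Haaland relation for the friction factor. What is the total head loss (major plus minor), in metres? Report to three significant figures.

V = 4Q/(πD²) = 1.553 m/s; V²/2g = 0.1229 m
Re = 2.43×10^5, ε/D = 0.00240 → f = 0.02522 (Haaland)
Major: h_f = f(L/D)·V²/2g = 0.02522·5894·0.1229 = 18.27 m
Minor: ΣK = 9.57; h_m = ΣK·V²/2g = 1.176 m
Total H_L = 18.27 + 1.176 = 19.44 m

H_L ≈ 19.4 m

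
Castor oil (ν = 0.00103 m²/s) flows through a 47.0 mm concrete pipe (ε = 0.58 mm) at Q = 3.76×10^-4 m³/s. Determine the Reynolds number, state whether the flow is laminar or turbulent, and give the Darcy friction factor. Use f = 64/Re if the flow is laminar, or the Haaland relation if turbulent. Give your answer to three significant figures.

Re ≈ 9.89; laminar; f = 64/Re ≈ 6.47

V = 4Q/(πD²) = 0.2167 m/s
Re = VD/ν = 0.2167·0.0470/0.00103 = 9.89
Re < 2300 → laminar → f = 64/Re = 6.472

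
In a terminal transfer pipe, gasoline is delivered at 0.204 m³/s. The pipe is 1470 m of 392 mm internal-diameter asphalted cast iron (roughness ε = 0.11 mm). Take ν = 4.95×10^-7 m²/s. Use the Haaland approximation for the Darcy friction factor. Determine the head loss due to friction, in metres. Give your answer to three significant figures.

h_f ≈ 8.34 m

V = 4Q/(πD²) = 4·0.204/(π·0.392²) = 1.690 m/s
Re = VD/ν = 1.690·0.392/4.95×10^-7 = 1.34×10^6 → turbulent
ε/D = 0.11/392 = 2.81×10^-4
Haaland: f = 0.01526
h_f = f(L/D)V²/(2g) = 0.01526·(1470/0.392)·1.690²/(2·9.81) = 8.336 m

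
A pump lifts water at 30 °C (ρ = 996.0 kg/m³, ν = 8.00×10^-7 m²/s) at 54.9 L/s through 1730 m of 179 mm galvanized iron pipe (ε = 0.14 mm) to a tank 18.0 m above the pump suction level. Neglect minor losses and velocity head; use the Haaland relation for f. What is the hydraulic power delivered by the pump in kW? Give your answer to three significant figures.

V = 4Q/(πD²) = 2.182 m/s; Re = 4.88×10^5; ε/D = 7.82×10^-4; f = 0.01918
h_f = f(L/D)V²/2g = 44.97 m
Total head H = z + h_f = 18.0 + 44.97 = 62.97 m
P_hyd = ρgQH = 996.0·9.81·0.0549·62.97 = 33.78 kW

P_hyd ≈ 33.8 kW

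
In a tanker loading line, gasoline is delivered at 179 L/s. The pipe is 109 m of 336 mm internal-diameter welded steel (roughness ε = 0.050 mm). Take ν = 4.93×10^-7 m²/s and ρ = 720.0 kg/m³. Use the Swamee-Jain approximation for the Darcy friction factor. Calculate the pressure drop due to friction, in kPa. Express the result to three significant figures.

V = 4Q/(πD²) = 4·0.179/(π·0.336²) = 2.019 m/s
Re = VD/ν = 2.019·0.336/4.93×10^-7 = 1.38×10^6 → turbulent
ε/D = 0.050/336 = 1.49×10^-4
Swamee-Jain: f = 0.01390
h_f = f(L/D)V²/(2g) = 0.01390·(109/0.336)·2.019²/(2·9.81) = 0.9365 m
Δp = ρg·h_f = 720.0·9.81·0.9365 = 6.614 kPa

Δp ≈ 6.61 kPa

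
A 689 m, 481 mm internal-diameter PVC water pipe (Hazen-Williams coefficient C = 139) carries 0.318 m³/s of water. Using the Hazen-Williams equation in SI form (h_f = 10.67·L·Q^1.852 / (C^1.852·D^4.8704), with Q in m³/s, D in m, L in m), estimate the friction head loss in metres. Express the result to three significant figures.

h_f ≈ 3.34 m

h_f = 10.67·689·0.318^1.852 / (139^1.852·0.481^4.8704) = 3.343 m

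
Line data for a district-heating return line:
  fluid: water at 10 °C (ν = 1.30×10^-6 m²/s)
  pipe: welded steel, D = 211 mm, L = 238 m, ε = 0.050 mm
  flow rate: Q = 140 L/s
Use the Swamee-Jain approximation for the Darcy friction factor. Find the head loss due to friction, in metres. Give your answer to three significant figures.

V = 4Q/(πD²) = 4·0.140/(π·0.211²) = 4.004 m/s
Re = VD/ν = 4.004·0.211/1.30×10^-6 = 6.50×10^5 → turbulent
ε/D = 0.050/211 = 2.37×10^-4
Swamee-Jain: f = 0.01555
h_f = f(L/D)V²/(2g) = 0.01555·(238/0.211)·4.004²/(2·9.81) = 14.33 m

h_f ≈ 14.3 m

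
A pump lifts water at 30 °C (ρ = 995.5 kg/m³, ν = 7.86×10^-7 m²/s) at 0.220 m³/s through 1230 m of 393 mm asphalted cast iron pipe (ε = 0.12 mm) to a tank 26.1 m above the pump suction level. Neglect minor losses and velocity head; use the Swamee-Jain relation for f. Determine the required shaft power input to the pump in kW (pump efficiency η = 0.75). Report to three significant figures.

P_shaft ≈ 98.6 kW

V = 4Q/(πD²) = 1.814 m/s; Re = 9.07×10^5; ε/D = 3.05×10^-4; f = 0.01587
h_f = f(L/D)V²/2g = 8.328 m
Total head H = z + h_f = 26.1 + 8.328 = 34.43 m
P_hyd = ρgQH = 995.5·9.81·0.220·34.43 = 73.97 kW
P_shaft = P_hyd/η = 73.97/0.75 = 98.63 kW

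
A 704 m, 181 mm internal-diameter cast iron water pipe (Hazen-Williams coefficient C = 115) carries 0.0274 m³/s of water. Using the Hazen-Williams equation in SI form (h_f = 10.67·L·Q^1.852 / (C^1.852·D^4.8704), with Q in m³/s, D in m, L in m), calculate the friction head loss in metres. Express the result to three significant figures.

h_f = 10.67·704·0.0274^1.852 / (115^1.852·0.181^4.8704) = 6.046 m

h_f ≈ 6.05 m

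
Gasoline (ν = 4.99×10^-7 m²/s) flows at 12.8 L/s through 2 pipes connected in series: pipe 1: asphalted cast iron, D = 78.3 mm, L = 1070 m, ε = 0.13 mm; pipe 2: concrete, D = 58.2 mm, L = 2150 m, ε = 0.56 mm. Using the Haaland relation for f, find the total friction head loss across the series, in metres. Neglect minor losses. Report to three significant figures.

H ≈ 1750 m

Pipe 1: V = 2.658 m/s, Re = 4.17×10^5, ε/D = 0.00166, f = 0.02279, h_1 = f(L/D)V²/2g = 112.1 m
Pipe 2: V = 4.811 m/s, Re = 5.61×10^5, ε/D = 0.00962, f = 0.03759, h_2 = f(L/D)V²/2g = 1639 m
Series → Q common, losses add: H = Σh = 1751 m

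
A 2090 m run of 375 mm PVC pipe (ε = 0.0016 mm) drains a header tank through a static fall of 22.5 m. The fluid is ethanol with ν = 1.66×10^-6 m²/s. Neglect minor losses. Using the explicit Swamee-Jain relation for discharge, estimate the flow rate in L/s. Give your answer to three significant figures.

Q ≈ 273 L/s

Swamee-Jain (Type II): Q = -0.965·√(gD⁵h_f/L)·ln[ε/(3.7D) + √(3.17ν²L/(gD³h_f))]
√(gD⁵h_f/L) = √(9.81·0.375⁵·22.5/2090) = 0.02799
ε/(3.7D) = 1.15×10^-6; √(3.17ν²L/(gD³h_f)) = 3.96×10^-5
Q = -0.965·0.02799·ln(4.076×10^-5) = 0.2730 m³/s
Check: V = 2.47 m/s, Re = 5.58×10^5, f = 0.01291, h_f = 22.4 m ≈ 22.5 m ✓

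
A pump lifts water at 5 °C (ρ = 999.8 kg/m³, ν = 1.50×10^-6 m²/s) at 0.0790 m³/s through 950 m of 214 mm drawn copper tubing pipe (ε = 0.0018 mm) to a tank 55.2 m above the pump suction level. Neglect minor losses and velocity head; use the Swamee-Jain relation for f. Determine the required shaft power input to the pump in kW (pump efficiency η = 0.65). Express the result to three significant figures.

P_shaft ≈ 84.5 kW

V = 4Q/(πD²) = 2.196 m/s; Re = 3.13×10^5; ε/D = 8.41×10^-6; f = 0.01436
h_f = f(L/D)V²/2g = 15.67 m
Total head H = z + h_f = 55.2 + 15.67 = 70.87 m
P_hyd = ρgQH = 999.8·9.81·0.0790·70.87 = 54.92 kW
P_shaft = P_hyd/η = 54.92/0.65 = 84.48 kW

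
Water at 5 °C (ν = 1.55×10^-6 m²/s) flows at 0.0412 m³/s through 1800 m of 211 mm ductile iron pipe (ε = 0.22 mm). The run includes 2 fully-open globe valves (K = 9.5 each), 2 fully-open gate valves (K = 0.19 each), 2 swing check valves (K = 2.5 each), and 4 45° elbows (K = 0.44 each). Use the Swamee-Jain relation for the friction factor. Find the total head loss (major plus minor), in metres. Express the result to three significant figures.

V = 4Q/(πD²) = 1.178 m/s; V²/2g = 0.07076 m
Re = 1.60×10^5, ε/D = 0.00104 → f = 0.02166 (Swamee-Jain)
Major: h_f = f(L/D)·V²/2g = 0.02166·8531·0.07076 = 13.07 m
Minor: ΣK = 26.1; h_m = ΣK·V²/2g = 1.850 m
Total H_L = 13.07 + 1.850 = 14.92 m

H_L ≈ 14.9 m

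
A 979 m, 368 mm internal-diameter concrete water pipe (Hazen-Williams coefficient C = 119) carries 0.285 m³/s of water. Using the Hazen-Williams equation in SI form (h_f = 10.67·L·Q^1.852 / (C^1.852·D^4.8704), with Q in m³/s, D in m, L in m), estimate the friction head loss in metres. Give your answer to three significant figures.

h_f = 10.67·979·0.285^1.852 / (119^1.852·0.368^4.8704) = 19.05 m

h_f ≈ 19.1 m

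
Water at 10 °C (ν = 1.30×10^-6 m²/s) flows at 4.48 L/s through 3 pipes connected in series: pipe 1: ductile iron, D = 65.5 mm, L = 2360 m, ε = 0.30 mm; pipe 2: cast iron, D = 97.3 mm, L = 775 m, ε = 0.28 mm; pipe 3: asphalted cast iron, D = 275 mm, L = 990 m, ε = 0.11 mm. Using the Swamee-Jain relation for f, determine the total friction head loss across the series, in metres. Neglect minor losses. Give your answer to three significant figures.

Pipe 1: V = 1.330 m/s, Re = 6.70×10^4, ε/D = 0.00458, f = 0.03134, h_1 = f(L/D)V²/2g = 101.7 m
Pipe 2: V = 0.6025 m/s, Re = 4.51×10^4, ε/D = 0.00288, f = 0.02893, h_2 = f(L/D)V²/2g = 4.264 m
Pipe 3: V = 0.07543 m/s, Re = 1.60×10^4, ε/D = 4.00×10^-4, f = 0.02821, h_3 = f(L/D)V²/2g = 0.02945 m
Series → Q common, losses add: H = Σh = 106.0 m

H ≈ 106 m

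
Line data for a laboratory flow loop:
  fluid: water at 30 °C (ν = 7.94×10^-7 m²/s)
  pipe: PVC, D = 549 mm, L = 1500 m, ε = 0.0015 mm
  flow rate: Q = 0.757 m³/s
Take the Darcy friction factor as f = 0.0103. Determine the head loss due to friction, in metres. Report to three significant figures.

V = 4Q/(πD²) = 4·0.757/(π·0.549²) = 3.198 m/s
h_f = f(L/D)V²/(2g) = 0.01030·(1500/0.549)·3.198²/(2·9.81) = 14.67 m

h_f ≈ 14.7 m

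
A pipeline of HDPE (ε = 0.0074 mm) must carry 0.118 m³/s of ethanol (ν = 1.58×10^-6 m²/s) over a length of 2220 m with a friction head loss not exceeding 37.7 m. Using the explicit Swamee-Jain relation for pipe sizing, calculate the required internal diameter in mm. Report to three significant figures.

Swamee-Jain (Type III): D = 0.66·[ε^1.25·(LQ²/(gh_f))^4.75 + ν·Q^9.4·(L/(gh_f))^5.2]^0.04
LQ²/(gh_f) = 0.08358; L/(gh_f) = 6.003
Term 1 = ε^1.25·(…)^4.75 = 2.93×10^-12; Term 2 = ν·Q^9.4·(…)^5.2 = 3.32×10^-11
D = 0.66·(2.93×10^-12 + 3.32×10^-11)^0.04 = 0.2523 m = 252 mm
Check: V = 2.36 m/s, Re = 3.77×10^5, f = 0.01416, h_f = 35.4 m ≈ 37.7 m ✓

D ≈ 252 mm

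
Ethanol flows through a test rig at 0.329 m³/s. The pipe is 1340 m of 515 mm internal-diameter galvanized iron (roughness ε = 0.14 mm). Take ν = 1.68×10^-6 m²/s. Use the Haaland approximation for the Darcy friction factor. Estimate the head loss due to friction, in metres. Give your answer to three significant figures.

V = 4Q/(πD²) = 4·0.329/(π·0.515²) = 1.579 m/s
Re = VD/ν = 1.579·0.515/1.68×10^-6 = 4.84×10^5 → turbulent
ε/D = 0.14/515 = 2.72×10^-4
Haaland: f = 0.01596
h_f = f(L/D)V²/(2g) = 0.01596·(1340/0.515)·1.579²/(2·9.81) = 5.280 m

h_f ≈ 5.28 m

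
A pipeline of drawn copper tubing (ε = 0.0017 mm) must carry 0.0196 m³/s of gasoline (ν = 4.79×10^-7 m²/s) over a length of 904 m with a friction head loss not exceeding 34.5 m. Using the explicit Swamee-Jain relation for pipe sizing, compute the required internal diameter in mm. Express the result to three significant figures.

D ≈ 103 mm

Swamee-Jain (Type III): D = 0.66·[ε^1.25·(LQ²/(gh_f))^4.75 + ν·Q^9.4·(L/(gh_f))^5.2]^0.04
LQ²/(gh_f) = 0.001026; L/(gh_f) = 2.671
Term 1 = ε^1.25·(…)^4.75 = 3.90×10^-22; Term 2 = ν·Q^9.4·(…)^5.2 = 7.02×10^-21
D = 0.66·(3.90×10^-22 + 7.02×10^-21)^0.04 = 0.1034 m = 103 mm
Check: V = 2.34 m/s, Re = 5.04×10^5, f = 0.01333, h_f = 32.4 m ≈ 34.5 m ✓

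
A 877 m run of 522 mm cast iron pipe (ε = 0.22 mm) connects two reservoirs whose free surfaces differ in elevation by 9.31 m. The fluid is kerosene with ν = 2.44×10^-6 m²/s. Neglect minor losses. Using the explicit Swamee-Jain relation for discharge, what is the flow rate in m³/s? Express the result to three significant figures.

Swamee-Jain (Type II): Q = -0.965·√(gD⁵h_f/L)·ln[ε/(3.7D) + √(3.17ν²L/(gD³h_f))]
√(gD⁵h_f/L) = √(9.81·0.522⁵·9.31/877) = 0.06353
ε/(3.7D) = 1.14×10^-4; √(3.17ν²L/(gD³h_f)) = 3.57×10^-5
Q = -0.965·0.06353·ln(1.496×10^-4) = 0.5400 m³/s
Check: V = 2.52 m/s, Re = 5.40×10^5, f = 0.01719, h_f = 9.37 m ≈ 9.31 m ✓

Q ≈ 0.540 m³/s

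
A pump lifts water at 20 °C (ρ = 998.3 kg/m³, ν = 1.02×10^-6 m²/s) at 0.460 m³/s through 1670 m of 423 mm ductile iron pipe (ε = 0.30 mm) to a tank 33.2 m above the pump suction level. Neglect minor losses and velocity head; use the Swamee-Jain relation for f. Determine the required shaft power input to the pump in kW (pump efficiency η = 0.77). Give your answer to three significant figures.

V = 4Q/(πD²) = 3.273 m/s; Re = 1.36×10^6; ε/D = 7.09×10^-4; f = 0.01846
h_f = f(L/D)V²/2g = 39.81 m
Total head H = z + h_f = 33.2 + 39.81 = 73.01 m
P_hyd = ρgQH = 998.3·9.81·0.460·73.01 = 328.9 kW
P_shaft = P_hyd/η = 328.9/0.77 = 427.1 kW

P_shaft ≈ 427 kW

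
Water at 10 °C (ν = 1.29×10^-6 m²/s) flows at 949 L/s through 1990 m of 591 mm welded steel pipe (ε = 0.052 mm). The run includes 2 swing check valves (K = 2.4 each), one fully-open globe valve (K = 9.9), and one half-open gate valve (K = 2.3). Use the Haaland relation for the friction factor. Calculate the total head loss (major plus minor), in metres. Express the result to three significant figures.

V = 4Q/(πD²) = 3.459 m/s; V²/2g = 0.6100 m
Re = 1.58×10^6, ε/D = 8.80×10^-5 → f = 0.01269 (Haaland)
Major: h_f = f(L/D)·V²/2g = 0.01269·3367·0.6100 = 26.07 m
Minor: ΣK = 17.0; h_m = ΣK·V²/2g = 10.37 m
Total H_L = 26.07 + 10.37 = 36.44 m

H_L ≈ 36.4 m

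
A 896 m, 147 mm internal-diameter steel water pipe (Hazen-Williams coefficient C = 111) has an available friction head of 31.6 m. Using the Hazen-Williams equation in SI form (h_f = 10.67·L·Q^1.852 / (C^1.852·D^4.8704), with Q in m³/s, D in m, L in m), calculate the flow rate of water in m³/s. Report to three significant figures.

Q ≈ 0.0328 m³/s

Rearranging: Q = [h_f·C^1.852·D^4.8704 / (10.67·L)]^(1/1.852)
Q = [31.6·111^1.852·0.147^4.8704 / (10.67·896)]^0.540 = 0.03281 m³/s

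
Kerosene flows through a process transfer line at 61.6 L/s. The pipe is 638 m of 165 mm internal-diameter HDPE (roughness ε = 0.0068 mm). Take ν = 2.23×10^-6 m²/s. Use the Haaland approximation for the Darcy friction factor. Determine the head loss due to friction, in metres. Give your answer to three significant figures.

h_f ≈ 25.5 m

V = 4Q/(πD²) = 4·0.0616/(π·0.165²) = 2.881 m/s
Re = VD/ν = 2.881·0.165/2.23×10^-6 = 2.13×10^5 → turbulent
ε/D = 0.0068/165 = 4.12×10^-5
Haaland: f = 0.01559
h_f = f(L/D)V²/(2g) = 0.01559·(638/0.165)·2.881²/(2·9.81) = 25.50 m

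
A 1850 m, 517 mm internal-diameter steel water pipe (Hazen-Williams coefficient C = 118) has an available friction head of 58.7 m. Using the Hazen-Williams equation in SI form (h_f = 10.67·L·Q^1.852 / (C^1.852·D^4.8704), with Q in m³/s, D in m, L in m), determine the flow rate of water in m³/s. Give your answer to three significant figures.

Q ≈ 0.900 m³/s

Rearranging: Q = [h_f·C^1.852·D^4.8704 / (10.67·L)]^(1/1.852)
Q = [58.7·118^1.852·0.517^4.8704 / (10.67·1850)]^0.540 = 0.8997 m³/s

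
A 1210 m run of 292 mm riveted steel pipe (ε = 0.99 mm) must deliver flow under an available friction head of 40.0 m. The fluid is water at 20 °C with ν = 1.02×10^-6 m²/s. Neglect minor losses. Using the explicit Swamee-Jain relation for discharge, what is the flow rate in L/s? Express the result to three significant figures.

Q ≈ 177 L/s

Swamee-Jain (Type II): Q = -0.965·√(gD⁵h_f/L)·ln[ε/(3.7D) + √(3.17ν²L/(gD³h_f))]
√(gD⁵h_f/L) = √(9.81·0.292⁵·40.0/1210) = 0.02624
ε/(3.7D) = 9.16×10^-4; √(3.17ν²L/(gD³h_f)) = 2.02×10^-5
Q = -0.965·0.02624·ln(9.365×10^-4) = 0.1766 m³/s
Check: V = 2.64 m/s, Re = 7.55×10^5, f = 0.02733, h_f = 40.1 m ≈ 40.0 m ✓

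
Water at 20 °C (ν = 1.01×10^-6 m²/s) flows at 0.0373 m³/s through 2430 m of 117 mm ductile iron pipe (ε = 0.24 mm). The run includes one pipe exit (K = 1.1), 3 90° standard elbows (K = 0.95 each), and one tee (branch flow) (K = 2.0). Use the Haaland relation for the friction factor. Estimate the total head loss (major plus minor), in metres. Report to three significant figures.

V = 4Q/(πD²) = 3.469 m/s; V²/2g = 0.6135 m
Re = 4.02×10^5, ε/D = 0.00205 → f = 0.02402 (Haaland)
Major: h_f = f(L/D)·V²/2g = 0.02402·20769·0.6135 = 306.0 m
Minor: ΣK = 5.95; h_m = ΣK·V²/2g = 3.650 m
Total H_L = 306.0 + 3.650 = 309.7 m

H_L ≈ 310 m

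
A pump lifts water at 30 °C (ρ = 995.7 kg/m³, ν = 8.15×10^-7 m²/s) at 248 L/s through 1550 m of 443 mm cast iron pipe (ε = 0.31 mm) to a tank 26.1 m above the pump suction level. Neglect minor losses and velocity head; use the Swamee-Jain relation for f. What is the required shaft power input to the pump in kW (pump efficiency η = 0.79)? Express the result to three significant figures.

V = 4Q/(πD²) = 1.609 m/s; Re = 8.75×10^5; ε/D = 7.00×10^-4; f = 0.01858
h_f = f(L/D)V²/2g = 8.580 m
Total head H = z + h_f = 26.1 + 8.580 = 34.68 m
P_hyd = ρgQH = 995.7·9.81·0.248·34.68 = 84.01 kW
P_shaft = P_hyd/η = 84.01/0.79 = 106.3 kW

P_shaft ≈ 106 kW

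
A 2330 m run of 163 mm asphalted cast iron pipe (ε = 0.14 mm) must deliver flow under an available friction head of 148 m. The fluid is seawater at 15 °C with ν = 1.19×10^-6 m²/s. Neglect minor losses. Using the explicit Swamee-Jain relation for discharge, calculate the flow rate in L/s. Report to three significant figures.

Swamee-Jain (Type II): Q = -0.965·√(gD⁵h_f/L)·ln[ε/(3.7D) + √(3.17ν²L/(gD³h_f))]
√(gD⁵h_f/L) = √(9.81·0.163⁵·148/2330) = 0.008468
ε/(3.7D) = 2.32×10^-4; √(3.17ν²L/(gD³h_f)) = 4.08×10^-5
Q = -0.965·0.008468·ln(2.729×10^-4) = 0.06706 m³/s
Check: V = 3.21 m/s, Re = 4.40×10^5, f = 0.01980, h_f = 149 m ≈ 148 m ✓

Q ≈ 67.1 L/s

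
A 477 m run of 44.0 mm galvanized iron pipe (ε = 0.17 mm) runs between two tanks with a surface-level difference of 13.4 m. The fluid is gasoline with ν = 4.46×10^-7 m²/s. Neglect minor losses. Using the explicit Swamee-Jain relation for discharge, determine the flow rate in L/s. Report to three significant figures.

Swamee-Jain (Type II): Q = -0.965·√(gD⁵h_f/L)·ln[ε/(3.7D) + √(3.17ν²L/(gD³h_f))]
√(gD⁵h_f/L) = √(9.81·0.0440⁵·13.4/477) = 2.132×10^-4
ε/(3.7D) = 0.00104; √(3.17ν²L/(gD³h_f)) = 1.64×10^-4
Q = -0.965·2.132×10^-4·ln(0.001208) = 0.001382 m³/s
Check: V = 0.909 m/s, Re = 8.97×10^4, f = 0.02962, h_f = 13.5 m ≈ 13.4 m ✓

Q ≈ 1.38 L/s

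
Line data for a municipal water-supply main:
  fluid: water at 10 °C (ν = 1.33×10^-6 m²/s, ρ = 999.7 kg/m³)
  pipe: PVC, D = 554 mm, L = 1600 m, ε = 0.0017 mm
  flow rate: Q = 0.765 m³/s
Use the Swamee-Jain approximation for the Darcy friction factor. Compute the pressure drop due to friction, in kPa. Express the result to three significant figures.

V = 4Q/(πD²) = 4·0.765/(π·0.554²) = 3.174 m/s
Re = VD/ν = 3.174·0.554/1.33×10^-6 = 1.32×10^6 → turbulent
ε/D = 0.0017/554 = 3.07×10^-6
Swamee-Jain: f = 0.01117
h_f = f(L/D)V²/(2g) = 0.01117·(1600/0.554)·3.174²/(2·9.81) = 16.56 m
Δp = ρg·h_f = 999.7·9.81·16.56 = 162.4 kPa

Δp ≈ 162 kPa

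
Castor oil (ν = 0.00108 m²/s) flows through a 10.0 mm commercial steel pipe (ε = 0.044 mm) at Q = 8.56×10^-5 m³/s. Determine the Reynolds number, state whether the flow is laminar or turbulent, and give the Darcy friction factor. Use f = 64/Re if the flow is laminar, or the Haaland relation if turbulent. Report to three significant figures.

Re ≈ 10.1; laminar; f = 64/Re ≈ 6.34

V = 4Q/(πD²) = 1.090 m/s
Re = VD/ν = 1.090·0.0100/0.00108 = 10.1
Re < 2300 → laminar → f = 64/Re = 6.342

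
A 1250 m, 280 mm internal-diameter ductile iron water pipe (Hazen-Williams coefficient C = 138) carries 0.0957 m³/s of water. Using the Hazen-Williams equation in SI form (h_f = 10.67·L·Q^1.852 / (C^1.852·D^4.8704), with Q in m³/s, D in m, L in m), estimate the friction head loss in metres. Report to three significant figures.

h_f = 10.67·1250·0.0957^1.852 / (138^1.852·0.280^4.8704) = 9.273 m

h_f ≈ 9.27 m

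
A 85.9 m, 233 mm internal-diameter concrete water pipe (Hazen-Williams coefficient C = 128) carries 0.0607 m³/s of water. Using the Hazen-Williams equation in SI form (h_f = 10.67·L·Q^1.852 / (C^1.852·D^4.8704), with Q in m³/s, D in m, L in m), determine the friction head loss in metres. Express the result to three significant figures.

h_f ≈ 0.771 m

h_f = 10.67·85.9·0.0607^1.852 / (128^1.852·0.233^4.8704) = 0.7714 m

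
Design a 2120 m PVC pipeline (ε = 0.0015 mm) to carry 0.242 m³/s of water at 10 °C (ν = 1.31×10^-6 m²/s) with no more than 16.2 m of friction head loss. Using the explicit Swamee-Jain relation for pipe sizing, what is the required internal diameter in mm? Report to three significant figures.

D ≈ 386 mm

Swamee-Jain (Type III): D = 0.66·[ε^1.25·(LQ²/(gh_f))^4.75 + ν·Q^9.4·(L/(gh_f))^5.2]^0.04
LQ²/(gh_f) = 0.7812; L/(gh_f) = 13.34
Term 1 = ε^1.25·(…)^4.75 = 1.62×10^-8; Term 2 = ν·Q^9.4·(…)^5.2 = 1.50×10^-6
D = 0.66·(1.62×10^-8 + 1.50×10^-6)^0.04 = 0.3862 m = 386 mm
Check: V = 2.07 m/s, Re = 6.09×10^5, f = 0.01271, h_f = 15.2 m ≈ 16.2 m ✓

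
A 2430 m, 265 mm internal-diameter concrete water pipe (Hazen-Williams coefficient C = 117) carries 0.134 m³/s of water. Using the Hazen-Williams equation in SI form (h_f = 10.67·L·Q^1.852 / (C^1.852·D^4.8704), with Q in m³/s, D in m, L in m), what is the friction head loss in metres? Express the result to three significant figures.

h_f = 10.67·2430·0.134^1.852 / (117^1.852·0.265^4.8704) = 59.69 m

h_f ≈ 59.7 m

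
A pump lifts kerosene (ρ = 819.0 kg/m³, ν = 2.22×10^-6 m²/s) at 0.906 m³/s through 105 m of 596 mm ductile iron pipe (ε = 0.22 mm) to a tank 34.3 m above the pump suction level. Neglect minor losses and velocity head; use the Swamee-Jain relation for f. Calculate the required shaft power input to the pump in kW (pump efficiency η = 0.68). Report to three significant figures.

P_shaft ≈ 384 kW

V = 4Q/(πD²) = 3.247 m/s; Re = 8.72×10^5; ε/D = 3.69×10^-4; f = 0.01643
h_f = f(L/D)V²/2g = 1.556 m
Total head H = z + h_f = 34.3 + 1.556 = 35.86 m
P_hyd = ρgQH = 819.0·9.81·0.906·35.86 = 261.0 kW
P_shaft = P_hyd/η = 261.0/0.68 = 383.8 kW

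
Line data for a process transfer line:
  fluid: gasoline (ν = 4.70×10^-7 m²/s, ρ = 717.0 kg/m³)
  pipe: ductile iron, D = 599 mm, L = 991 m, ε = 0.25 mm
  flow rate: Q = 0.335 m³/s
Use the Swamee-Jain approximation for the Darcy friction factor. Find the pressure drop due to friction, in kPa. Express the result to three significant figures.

V = 4Q/(πD²) = 4·0.335/(π·0.599²) = 1.189 m/s
Re = VD/ν = 1.189·0.599/4.70×10^-7 = 1.52×10^6 → turbulent
ε/D = 0.25/599 = 4.17×10^-4
Swamee-Jain: f = 0.01651
h_f = f(L/D)V²/(2g) = 0.01651·(991/0.599)·1.189²/(2·9.81) = 1.968 m
Δp = ρg·h_f = 717.0·9.81·1.968 = 13.84 kPa

Δp ≈ 13.8 kPa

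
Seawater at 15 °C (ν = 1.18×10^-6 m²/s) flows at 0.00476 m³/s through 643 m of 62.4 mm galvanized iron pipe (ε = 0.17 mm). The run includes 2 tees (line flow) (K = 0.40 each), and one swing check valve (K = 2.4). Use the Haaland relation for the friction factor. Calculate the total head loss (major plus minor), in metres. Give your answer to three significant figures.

H_L ≈ 34.8 m

V = 4Q/(πD²) = 1.556 m/s; V²/2g = 0.1235 m
Re = 8.23×10^4, ε/D = 0.00272 → f = 0.02702 (Haaland)
Major: h_f = f(L/D)·V²/2g = 0.02702·10304·0.1235 = 34.37 m
Minor: ΣK = 3.20; h_m = ΣK·V²/2g = 0.3951 m
Total H_L = 34.37 + 0.3951 = 34.77 m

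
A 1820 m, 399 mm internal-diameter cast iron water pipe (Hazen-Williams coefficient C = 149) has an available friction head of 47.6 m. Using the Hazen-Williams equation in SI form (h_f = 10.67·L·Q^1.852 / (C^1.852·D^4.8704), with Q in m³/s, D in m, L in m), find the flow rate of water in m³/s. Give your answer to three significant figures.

Rearranging: Q = [h_f·C^1.852·D^4.8704 / (10.67·L)]^(1/1.852)
Q = [47.6·149^1.852·0.399^4.8704 / (10.67·1820)]^0.540 = 0.5178 m³/s

Q ≈ 0.518 m³/s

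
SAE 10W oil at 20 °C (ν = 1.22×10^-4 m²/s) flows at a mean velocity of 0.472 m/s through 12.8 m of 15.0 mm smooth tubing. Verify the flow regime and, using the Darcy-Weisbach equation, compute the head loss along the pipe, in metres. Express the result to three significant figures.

h_f ≈ 10.7 m

Re = VD/ν = 0.472·0.01500/1.22×10^-4 = 58.0 → laminar (Re < 2300)
f = 64/Re = 1.103
h_f = f(L/D)V²/(2g) = 1.103·(12.8/0.01500)·0.472²/(2·9.81) = 10.69 m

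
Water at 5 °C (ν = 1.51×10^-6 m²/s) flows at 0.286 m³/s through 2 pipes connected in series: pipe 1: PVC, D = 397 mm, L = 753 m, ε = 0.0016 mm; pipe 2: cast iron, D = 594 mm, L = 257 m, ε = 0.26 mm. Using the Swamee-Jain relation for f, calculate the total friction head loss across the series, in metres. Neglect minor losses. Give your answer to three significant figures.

Pipe 1: V = 2.310 m/s, Re = 6.07×10^5, ε/D = 4.03×10^-6, f = 0.01272, h_1 = f(L/D)V²/2g = 6.564 m
Pipe 2: V = 1.032 m/s, Re = 4.06×10^5, ε/D = 4.38×10^-4, f = 0.01759, h_2 = f(L/D)V²/2g = 0.4131 m
Series → Q common, losses add: H = Σh = 6.978 m

H ≈ 6.98 m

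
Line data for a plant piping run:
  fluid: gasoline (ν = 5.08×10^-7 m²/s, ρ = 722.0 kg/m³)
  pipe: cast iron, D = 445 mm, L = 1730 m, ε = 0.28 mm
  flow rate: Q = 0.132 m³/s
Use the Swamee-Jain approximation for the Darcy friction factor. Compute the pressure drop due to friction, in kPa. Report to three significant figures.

Δp ≈ 18.5 kPa

V = 4Q/(πD²) = 4·0.132/(π·0.445²) = 0.8487 m/s
Re = VD/ν = 0.8487·0.445/5.08×10^-7 = 7.43×10^5 → turbulent
ε/D = 0.28/445 = 6.29×10^-4
Swamee-Jain: f = 0.01827
h_f = f(L/D)V²/(2g) = 0.01827·(1730/0.445)·0.8487²/(2·9.81) = 2.608 m
Δp = ρg·h_f = 722.0·9.81·2.608 = 18.47 kPa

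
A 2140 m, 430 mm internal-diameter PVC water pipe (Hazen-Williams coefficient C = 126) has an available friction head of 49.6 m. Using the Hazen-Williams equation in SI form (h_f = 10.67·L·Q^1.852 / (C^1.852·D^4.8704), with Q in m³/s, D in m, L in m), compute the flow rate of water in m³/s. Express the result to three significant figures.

Rearranging: Q = [h_f·C^1.852·D^4.8704 / (10.67·L)]^(1/1.852)
Q = [49.6·126^1.852·0.430^4.8704 / (10.67·2140)]^0.540 = 0.4995 m³/s

Q ≈ 0.499 m³/s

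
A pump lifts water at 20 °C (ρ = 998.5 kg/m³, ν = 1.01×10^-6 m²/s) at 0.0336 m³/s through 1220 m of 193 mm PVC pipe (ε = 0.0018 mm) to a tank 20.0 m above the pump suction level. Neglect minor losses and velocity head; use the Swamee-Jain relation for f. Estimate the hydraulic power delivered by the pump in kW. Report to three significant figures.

V = 4Q/(πD²) = 1.149 m/s; Re = 2.19×10^5; ε/D = 9.33×10^-6; f = 0.01535
h_f = f(L/D)V²/2g = 6.522 m
Total head H = z + h_f = 20.0 + 6.522 = 26.52 m
P_hyd = ρgQH = 998.5·9.81·0.0336·26.52 = 8.729 kW

P_hyd ≈ 8.73 kW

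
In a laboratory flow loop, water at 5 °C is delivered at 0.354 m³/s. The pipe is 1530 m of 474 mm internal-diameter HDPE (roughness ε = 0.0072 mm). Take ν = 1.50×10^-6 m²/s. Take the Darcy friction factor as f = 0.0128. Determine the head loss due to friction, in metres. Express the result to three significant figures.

V = 4Q/(πD²) = 4·0.354/(π·0.474²) = 2.006 m/s
h_f = f(L/D)V²/(2g) = 0.01280·(1530/0.474)·2.006²/(2·9.81) = 8.475 m

h_f ≈ 8.47 m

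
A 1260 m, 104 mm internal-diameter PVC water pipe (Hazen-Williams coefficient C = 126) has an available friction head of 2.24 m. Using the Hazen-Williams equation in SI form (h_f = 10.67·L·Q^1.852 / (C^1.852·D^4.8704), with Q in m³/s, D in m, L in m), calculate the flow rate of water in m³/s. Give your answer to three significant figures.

Q ≈ 0.00299 m³/s

Rearranging: Q = [h_f·C^1.852·D^4.8704 / (10.67·L)]^(1/1.852)
Q = [2.24·126^1.852·0.104^4.8704 / (10.67·1260)]^0.540 = 0.002987 m³/s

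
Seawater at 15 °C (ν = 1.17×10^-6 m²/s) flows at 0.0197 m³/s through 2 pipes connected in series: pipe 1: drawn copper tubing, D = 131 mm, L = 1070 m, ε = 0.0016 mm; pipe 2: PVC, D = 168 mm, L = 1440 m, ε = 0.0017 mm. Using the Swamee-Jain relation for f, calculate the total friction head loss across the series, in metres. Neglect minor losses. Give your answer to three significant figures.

H ≈ 20.3 m

Pipe 1: V = 1.462 m/s, Re = 1.64×10^5, ε/D = 1.22×10^-5, f = 0.01626, h_1 = f(L/D)V²/2g = 14.46 m
Pipe 2: V = 0.8887 m/s, Re = 1.28×10^5, ε/D = 1.01×10^-5, f = 0.01706, h_2 = f(L/D)V²/2g = 5.886 m
Series → Q common, losses add: H = Σh = 20.34 m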